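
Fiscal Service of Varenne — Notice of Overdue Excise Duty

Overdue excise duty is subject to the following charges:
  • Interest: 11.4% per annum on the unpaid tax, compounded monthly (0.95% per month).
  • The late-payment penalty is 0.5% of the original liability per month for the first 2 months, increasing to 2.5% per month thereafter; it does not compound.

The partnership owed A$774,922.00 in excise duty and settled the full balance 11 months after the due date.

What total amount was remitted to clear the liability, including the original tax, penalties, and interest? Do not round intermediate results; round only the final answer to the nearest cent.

A$1,041,966.27

Penalty, months 1–2: 2 × 0.5% × A$774,922.00 = A$7,749.22
Penalty, months 3–11: 9 × 2.5% × A$774,922.00 = A$174,357.45
Interest: A$774,922.00 × ((1 + 0.0095)^11 − 1) = A$774,922.00 × 0.1096079… = A$84,937.6047…
Total = A$774,922.00 + A$182,106.6700 + A$84,937.6047… = A$1,041,966.27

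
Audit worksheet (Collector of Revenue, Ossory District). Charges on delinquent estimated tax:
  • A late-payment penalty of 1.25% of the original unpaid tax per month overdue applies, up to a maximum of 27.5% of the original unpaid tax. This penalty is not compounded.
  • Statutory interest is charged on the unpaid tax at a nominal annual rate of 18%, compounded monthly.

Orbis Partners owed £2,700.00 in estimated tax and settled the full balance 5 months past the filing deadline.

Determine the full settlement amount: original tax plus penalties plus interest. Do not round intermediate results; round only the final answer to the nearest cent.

£3,077.42

Penalty: 5 × 1.25% × £2,700.00 = £168.75 (below the 27.5% cap of £742.50)
Interest (18%/yr ÷ 12 = 1.5%/month): £2,700.00 × ((1 + 0.015)^5 − 1) = £208.6668…
Total = £2,700.00 + £168.7500 + £208.6668… = £3,077.42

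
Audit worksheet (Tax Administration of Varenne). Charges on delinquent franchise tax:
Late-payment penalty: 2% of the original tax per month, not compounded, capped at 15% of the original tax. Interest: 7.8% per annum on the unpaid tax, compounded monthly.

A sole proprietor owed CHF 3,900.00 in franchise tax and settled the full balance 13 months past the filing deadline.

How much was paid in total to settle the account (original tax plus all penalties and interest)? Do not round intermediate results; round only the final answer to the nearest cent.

CHF 4,827.71

Penalty (uncapped): 13 × 2% × CHF 3,900.00 = CHF 1,014.00; cap = 15% × CHF 3,900.00 = CHF 585.00 → penalty = CHF 585.00
Interest (7.8%/yr ÷ 12 = 0.65%/month): CHF 3,900.00 × ((1 + 0.0065)^13 − 1) = CHF 342.7138…
Total = CHF 3,900.00 + CHF 585.0000 + CHF 342.7138… = CHF 4,827.71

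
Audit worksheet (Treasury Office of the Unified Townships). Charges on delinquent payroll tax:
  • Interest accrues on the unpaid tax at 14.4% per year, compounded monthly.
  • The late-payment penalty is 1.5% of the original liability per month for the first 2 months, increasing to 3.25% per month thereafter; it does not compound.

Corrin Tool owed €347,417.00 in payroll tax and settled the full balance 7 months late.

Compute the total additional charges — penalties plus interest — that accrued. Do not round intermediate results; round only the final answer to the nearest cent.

Penalty, months 1–2: 2 × 1.5% × €347,417.00 = €10,422.51
Penalty, months 3–7: 5 × 3.25% × €347,417.00 = €56,455.26…
Interest (14.4%/yr ÷ 12 = 1.2%/month): €347,417.00 × ((1 + 0.012)^7 − 1) = €30,254.8828…
Penalties + interest = €66,877.7725 + €30,254.8828… = €97,132.66

€97,132.66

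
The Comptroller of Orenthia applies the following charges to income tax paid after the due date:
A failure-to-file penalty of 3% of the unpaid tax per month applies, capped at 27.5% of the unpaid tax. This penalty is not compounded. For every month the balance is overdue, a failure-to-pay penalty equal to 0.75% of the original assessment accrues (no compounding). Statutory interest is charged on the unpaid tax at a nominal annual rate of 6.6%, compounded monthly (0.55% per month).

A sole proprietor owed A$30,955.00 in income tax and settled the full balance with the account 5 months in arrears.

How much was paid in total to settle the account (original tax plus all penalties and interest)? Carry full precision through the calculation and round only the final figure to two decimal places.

A$37,619.74

Failure-to-file: 5 × 3% × A$30,955.00 = A$4,643.25 (under the 27.5% cap)
Failure-to-pay penalty: 5 × 0.75% × A$30,955.00 = A$1,160.81…
Interest: A$30,955.00 × ((1 + 0.0055)^5 − 1) = A$30,955.00 × 0.0278042… = A$860.6780…
Total = A$30,955.00 + A$5,804.0625 + A$860.6780… = A$37,619.74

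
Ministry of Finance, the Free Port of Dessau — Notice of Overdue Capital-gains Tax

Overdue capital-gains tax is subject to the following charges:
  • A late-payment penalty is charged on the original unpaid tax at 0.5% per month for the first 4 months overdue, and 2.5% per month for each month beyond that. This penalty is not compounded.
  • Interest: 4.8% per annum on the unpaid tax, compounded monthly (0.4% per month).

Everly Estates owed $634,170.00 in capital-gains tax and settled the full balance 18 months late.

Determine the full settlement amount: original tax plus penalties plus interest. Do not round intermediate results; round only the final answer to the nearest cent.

$916,059.21

Penalty, months 1–4: 4 × 0.5% × $634,170.00 = $12,683.40
Penalty, months 5–18: 14 × 2.5% × $634,170.00 = $221,959.50
Interest: $634,170.00 × ((1 + 0.004)^18 − 1) = $634,170.00 × 0.0745010… = $47,246.3095…
Total = $634,170.00 + $234,642.9000 + $47,246.3095… = $916,059.21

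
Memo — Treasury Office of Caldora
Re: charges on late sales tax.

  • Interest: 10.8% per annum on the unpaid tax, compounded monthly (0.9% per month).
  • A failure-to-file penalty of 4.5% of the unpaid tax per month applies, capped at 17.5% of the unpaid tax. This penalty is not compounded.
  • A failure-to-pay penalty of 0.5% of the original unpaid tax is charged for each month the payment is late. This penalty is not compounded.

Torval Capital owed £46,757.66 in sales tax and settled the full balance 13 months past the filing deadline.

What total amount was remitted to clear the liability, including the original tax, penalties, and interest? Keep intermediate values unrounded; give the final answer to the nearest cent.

£63,755.53

Failure-to-file: 13 × 4.5% × £46,757.66 = £27,353.23…, capped at 17.5% × £46,757.66 = £8,182.59…
Failure-to-pay penalty = 0.5% × £46,757.66 × 13 mo = £3,039.25…
Interest: £46,757.66 × ((1 + 0.009)^13 − 1) = £46,757.66 × 0.1235313… = £5,776.0327…
Total = £46,757.66 + £11,221.8384 + £5,776.0327… = £63,755.53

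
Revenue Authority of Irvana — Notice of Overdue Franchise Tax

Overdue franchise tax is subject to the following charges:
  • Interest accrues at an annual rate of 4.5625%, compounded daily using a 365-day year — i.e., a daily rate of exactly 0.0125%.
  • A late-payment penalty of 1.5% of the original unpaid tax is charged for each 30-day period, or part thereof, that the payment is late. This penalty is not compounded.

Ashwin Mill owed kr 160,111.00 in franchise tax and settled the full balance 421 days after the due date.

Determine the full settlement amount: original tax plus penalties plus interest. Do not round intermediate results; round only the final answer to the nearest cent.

kr 204,786.91

Penalty periods: ⌈421/30⌉ = 15; penalty = 15 × 1.5% × kr 160,111.00 = kr 36,024.98…
Interest: kr 160,111.00 × ((1 + 0.000125)^421 − 1) = kr 160,111.00 × 0.05403084… = kr 8,650.9321…
Total = kr 160,111.00 + kr 36,024.9750 + kr 8,650.9321… = kr 204,786.91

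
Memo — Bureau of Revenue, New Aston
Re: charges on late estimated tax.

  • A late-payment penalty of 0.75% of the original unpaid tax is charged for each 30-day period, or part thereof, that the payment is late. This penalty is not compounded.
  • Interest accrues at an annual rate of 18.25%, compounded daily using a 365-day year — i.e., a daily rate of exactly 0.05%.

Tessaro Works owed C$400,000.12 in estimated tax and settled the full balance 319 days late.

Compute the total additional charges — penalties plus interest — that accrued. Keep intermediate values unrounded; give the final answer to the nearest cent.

C$102,151.03

Penalty periods: ⌈319/30⌉ = 11; penalty = 11 × 0.75% × C$400,000.12 = C$33,000.01…
Interest: C$400,000.12 × ((1 + 0.0005)^319 − 1) = C$400,000.12 × 0.17287751… = C$69,151.0241…
Penalties + interest = C$33,000.0099 + C$69,151.0241… = C$102,151.03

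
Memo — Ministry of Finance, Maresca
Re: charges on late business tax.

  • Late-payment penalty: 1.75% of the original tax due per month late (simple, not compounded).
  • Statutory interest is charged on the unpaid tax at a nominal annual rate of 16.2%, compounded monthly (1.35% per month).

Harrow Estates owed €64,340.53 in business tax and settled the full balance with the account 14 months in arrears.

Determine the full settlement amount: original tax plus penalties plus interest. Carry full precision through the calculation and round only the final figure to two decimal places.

€93,391.21

Late-payment penalty = 1.75% × €64,340.53 × 14 mo = €15,763.43…
Interest: €64,340.53 × ((1 + 0.0135)^14 − 1) = €64,340.53 × 0.2065145… = €13,287.2518…
Total = €64,340.53 + €15,763.4299… + €13,287.2518… = €93,391.21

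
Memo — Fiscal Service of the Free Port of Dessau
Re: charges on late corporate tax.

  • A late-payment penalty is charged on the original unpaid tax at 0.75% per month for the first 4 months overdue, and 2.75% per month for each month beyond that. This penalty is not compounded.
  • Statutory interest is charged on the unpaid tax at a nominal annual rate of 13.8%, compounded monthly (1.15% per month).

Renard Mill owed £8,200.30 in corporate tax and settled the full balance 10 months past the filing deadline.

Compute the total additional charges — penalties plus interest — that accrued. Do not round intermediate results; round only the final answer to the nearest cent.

Penalty, months 1–4: 4 × 0.75% × £8,200.30 = £246.01…
Penalty, months 5–10: 6 × 2.75% × £8,200.30 = £1,353.05…
Interest: £8,200.30 × ((1 + 0.0115)^10 − 1) = £8,200.30 × 0.1211375… = £993.3637…
Penalties + interest = £1,599.0585 + £993.3637… = £2,592.42

£2,592.42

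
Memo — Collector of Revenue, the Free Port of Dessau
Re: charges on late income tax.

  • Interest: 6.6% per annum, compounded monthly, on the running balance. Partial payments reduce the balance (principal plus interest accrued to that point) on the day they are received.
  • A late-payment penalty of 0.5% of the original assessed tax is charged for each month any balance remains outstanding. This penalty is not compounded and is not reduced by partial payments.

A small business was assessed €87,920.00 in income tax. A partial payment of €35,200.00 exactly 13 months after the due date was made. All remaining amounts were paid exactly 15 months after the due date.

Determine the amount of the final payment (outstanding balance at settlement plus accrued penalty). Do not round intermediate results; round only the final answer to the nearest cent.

Monthly rate = 6.6% ÷ 12 = 0.55%
Balance at month 13: €87,920.0000 × (1 + 0.0055)^13 = €94,417.9689…
After €35,200.00 payment: €94,417.9689… − €35,200.00 = €59,217.9689…
Balance at month 15: €59,217.9689… × (1 + 0.0055)^2 = €59,871.1579…
Penalty: 15 × 0.5% × €87,920.00 = €6,594.00
Final settlement = outstanding balance + penalty = €59,871.1579… + €6,594.00 = €66,465.16

€66,465.16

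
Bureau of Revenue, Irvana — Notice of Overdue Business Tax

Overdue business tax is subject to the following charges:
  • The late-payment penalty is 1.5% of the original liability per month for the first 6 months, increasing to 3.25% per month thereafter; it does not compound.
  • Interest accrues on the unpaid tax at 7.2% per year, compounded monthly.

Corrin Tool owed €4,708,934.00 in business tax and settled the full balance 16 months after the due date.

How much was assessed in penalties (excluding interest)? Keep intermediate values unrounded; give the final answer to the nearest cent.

€1,954,207.61

Penalty, months 1–6: 6 × 1.5% × €4,708,934.00 = €423,804.06
Penalty, months 7–16: 10 × 3.25% × €4,708,934.00 = €1,530,403.55
Total penalty = €423,804.06 + €1,530,403.55 = €1,954,207.61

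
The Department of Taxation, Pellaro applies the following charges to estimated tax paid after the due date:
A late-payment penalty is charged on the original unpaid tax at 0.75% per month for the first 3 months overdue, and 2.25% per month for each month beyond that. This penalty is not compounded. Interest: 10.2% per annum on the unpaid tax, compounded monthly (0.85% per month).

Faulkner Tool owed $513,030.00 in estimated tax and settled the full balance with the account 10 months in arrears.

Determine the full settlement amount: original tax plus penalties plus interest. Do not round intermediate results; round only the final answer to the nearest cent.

$650,689.31

Penalty, months 1–3: 3 × 0.75% × $513,030.00 = $11,543.18…
Penalty, months 4–10: 7 × 2.25% × $513,030.00 = $80,802.23…
Interest: $513,030.00 × ((1 + 0.0085)^10 − 1) = $513,030.00 × 0.0883261… = $45,313.9147…
Total = $513,030.00 + $92,345.4000 + $45,313.9147… = $650,689.31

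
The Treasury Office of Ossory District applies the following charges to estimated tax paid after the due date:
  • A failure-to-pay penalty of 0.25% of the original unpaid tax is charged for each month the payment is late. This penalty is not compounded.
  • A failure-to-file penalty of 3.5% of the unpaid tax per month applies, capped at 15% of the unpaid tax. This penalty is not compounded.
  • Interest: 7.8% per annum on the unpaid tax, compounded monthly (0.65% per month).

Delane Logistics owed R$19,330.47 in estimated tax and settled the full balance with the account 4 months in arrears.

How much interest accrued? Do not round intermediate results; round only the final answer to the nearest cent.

Interest: R$19,330.47 × ((1 + 0.0065)^4 − 1) = R$19,330.47 × 0.0262546… = R$507.5138…

R$507.51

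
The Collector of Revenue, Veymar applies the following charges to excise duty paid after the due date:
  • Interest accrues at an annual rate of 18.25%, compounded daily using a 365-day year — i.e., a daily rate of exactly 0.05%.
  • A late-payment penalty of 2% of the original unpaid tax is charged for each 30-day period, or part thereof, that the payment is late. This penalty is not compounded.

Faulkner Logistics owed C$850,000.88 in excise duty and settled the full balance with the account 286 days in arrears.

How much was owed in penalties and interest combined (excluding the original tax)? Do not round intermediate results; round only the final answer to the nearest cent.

C$300,635.60

Penalty periods: ⌈286/30⌉ = 10; penalty = 10 × 2% × C$850,000.88 = C$170,000.18…
Interest: C$850,000.88 × ((1 + 0.0005)^286 − 1) = C$850,000.88 × 0.15368857… = C$130,635.4200…
Penalties + interest = C$170,000.1760 + C$130,635.4200… = C$300,635.60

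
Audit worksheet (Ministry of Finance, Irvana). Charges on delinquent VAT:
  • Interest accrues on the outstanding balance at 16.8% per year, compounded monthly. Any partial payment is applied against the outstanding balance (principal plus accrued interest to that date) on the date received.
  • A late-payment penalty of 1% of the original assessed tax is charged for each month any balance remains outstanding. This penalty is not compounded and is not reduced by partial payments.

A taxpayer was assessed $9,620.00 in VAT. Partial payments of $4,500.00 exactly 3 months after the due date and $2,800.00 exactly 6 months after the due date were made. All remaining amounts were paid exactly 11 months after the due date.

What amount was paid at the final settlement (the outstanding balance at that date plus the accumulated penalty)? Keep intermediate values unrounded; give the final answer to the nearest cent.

Monthly rate = 16.8% ÷ 12 = 1.4%
Balance at month 3: $9,620.0000 × (1 + 0.014)^3 = $10,029.7230…
After $4,500.00 payment: $10,029.7230… − $4,500.00 = $5,529.7230…
Balance at month 6: $5,529.7230… × (1 + 0.014)^3 = $5,765.2380…
After $2,800.00 payment: $5,765.2380… − $2,800.00 = $2,965.2380…
Balance at month 11: $2,965.2380… × (1 + 0.014)^5 = $3,178.6984…
Penalty: 11 × 1% × $9,620.00 = $1,058.20
Final settlement = outstanding balance + penalty = $3,178.6984… + $1,058.20 = $4,236.90

$4,236.90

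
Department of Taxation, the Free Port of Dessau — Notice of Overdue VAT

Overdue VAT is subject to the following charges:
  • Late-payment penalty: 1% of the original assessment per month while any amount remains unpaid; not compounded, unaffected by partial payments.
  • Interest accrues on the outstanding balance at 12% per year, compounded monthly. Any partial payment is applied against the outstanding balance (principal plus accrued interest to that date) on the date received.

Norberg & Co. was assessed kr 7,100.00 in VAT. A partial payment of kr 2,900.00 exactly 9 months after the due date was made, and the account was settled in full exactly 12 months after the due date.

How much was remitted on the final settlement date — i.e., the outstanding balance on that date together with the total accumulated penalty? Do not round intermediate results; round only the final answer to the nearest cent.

kr 5,864.58

Monthly rate = 12% ÷ 12 = 1%
Balance at month 9: kr 7,100.0000 × (1 + 0.01)^9 = kr 7,765.1654…
After kr 2,900.00 payment: kr 7,765.1654… − kr 2,900.00 = kr 4,865.1654…
Balance at month 12: kr 4,865.1654… × (1 + 0.01)^3 = kr 5,012.5848…
Penalty: 12 × 1% × kr 7,100.00 = kr 852.00
Final settlement = outstanding balance + penalty = kr 5,012.5848… + kr 852.00 = kr 5,864.58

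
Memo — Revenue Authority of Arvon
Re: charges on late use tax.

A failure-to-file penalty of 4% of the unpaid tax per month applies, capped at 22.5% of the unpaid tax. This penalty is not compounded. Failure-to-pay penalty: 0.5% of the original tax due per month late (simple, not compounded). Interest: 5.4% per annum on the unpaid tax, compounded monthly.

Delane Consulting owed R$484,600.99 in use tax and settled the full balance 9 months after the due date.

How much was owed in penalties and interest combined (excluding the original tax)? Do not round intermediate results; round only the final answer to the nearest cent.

Failure-to-file: 9 × 4% × R$484,600.99 = R$174,456.36…, capped at 22.5% × R$484,600.99 = R$109,035.22…
Failure-to-pay penalty: 9 × 0.5% × R$484,600.99 = R$21,807.04…
Interest (5.4%/yr ÷ 12 = 0.45%/month): R$484,600.99 × ((1 + 0.0045)^9 − 1) = R$19,983.3487…
Penalties + interest = R$130,842.2673 + R$19,983.3487… = R$150,825.62

R$150,825.62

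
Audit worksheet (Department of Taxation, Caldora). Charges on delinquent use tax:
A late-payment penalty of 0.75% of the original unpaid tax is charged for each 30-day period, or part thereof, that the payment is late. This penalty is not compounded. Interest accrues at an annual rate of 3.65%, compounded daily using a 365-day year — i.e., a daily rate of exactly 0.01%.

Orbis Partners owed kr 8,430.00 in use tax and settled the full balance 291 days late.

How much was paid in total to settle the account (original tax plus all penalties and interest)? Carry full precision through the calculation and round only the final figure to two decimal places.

kr 9,311.15

Penalty periods: ⌈291/30⌉ = 10; penalty = 10 × 0.75% × kr 8,430.00 = kr 632.25
Interest: kr 8,430.00 × ((1 + 0.0001)^291 − 1) = kr 8,430.00 × 0.02952604… = kr 248.9046…
Total = kr 8,430.00 + kr 632.2500 + kr 248.9046… = kr 9,311.15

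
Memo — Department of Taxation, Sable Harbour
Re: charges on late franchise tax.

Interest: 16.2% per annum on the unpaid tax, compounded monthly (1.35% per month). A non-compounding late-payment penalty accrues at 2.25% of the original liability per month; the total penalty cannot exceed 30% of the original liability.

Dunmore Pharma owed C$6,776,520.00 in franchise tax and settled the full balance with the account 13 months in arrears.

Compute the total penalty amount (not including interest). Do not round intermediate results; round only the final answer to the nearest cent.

Penalty: 13 × 2.25% × C$6,776,520.00 = C$1,982,132.10 (below the 30% cap of C$2,032,956.00)

C$1,982,132.10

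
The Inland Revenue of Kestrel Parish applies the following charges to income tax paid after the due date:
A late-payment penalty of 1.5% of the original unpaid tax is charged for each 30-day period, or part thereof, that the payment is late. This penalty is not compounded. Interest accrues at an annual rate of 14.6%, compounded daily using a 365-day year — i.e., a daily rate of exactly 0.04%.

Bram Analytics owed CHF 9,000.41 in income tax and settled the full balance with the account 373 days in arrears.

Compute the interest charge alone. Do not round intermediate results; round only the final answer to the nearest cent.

CHF 1,447.90

Interest: CHF 9,000.41 × ((1 + 0.0004)^373 − 1) = CHF 9,000.41 × 0.16087052… = CHF 1,447.9006…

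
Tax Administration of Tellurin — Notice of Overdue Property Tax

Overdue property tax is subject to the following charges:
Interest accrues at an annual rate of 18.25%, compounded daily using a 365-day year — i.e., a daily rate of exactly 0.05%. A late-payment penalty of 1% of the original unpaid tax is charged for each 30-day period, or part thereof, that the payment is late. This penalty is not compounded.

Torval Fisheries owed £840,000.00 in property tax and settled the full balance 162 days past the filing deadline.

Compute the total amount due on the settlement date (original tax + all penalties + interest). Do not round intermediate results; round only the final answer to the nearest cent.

Penalty periods: ⌈162/30⌉ = 6; penalty = 6 × 1% × £840,000.00 = £50,400.00
Interest: £840,000.00 × ((1 + 0.0005)^162 − 1) = £840,000.00 × 0.08434895… = £70,853.1143…
Total = £840,000.00 + £50,400.0000 + £70,853.1143… = £961,253.11

£961,253.11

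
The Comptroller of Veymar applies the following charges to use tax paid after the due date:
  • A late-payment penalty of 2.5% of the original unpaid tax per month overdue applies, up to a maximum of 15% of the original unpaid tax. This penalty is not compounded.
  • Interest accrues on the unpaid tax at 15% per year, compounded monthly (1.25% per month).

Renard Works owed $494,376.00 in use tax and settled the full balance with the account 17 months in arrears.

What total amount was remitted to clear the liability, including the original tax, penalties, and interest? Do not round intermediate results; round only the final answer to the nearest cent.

Penalty (uncapped): 17 × 2.5% × $494,376.00 = $210,109.80; cap = 15% × $494,376.00 = $74,156.40 → penalty = $74,156.40
Interest: $494,376.00 × ((1 + 0.0125)^17 − 1) = $494,376.00 × 0.2351382… = $116,246.6665…
Total = $494,376.00 + $74,156.4000 + $116,246.6665… = $684,779.07

$684,779.07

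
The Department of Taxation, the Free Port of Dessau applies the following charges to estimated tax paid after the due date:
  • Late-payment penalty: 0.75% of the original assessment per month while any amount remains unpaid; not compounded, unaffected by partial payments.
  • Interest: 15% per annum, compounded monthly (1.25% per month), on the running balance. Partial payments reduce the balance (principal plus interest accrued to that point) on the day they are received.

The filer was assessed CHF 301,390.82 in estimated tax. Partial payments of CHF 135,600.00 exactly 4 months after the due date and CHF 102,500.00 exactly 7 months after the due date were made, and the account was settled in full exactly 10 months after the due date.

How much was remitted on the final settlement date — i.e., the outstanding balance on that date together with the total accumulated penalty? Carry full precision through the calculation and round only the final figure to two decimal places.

CHF 111,375.19

Balance at month 4: CHF 301,390.8200 × (1 + 0.0125)^4 = CHF 316,745.2769…
After CHF 135,600.00 payment: CHF 316,745.2769… − CHF 135,600.00 = CHF 181,145.2769…
Balance at month 7: CHF 181,145.2769… × (1 + 0.0125)^3 = CHF 188,023.4904…
After CHF 102,500.00 payment: CHF 188,023.4904… − CHF 102,500.00 = CHF 85,523.4904…
Balance at month 10: CHF 85,523.4904… × (1 + 0.0125)^3 = CHF 88,770.8775…
Penalty: 10 × 0.75% × CHF 301,390.82 = CHF 22,604.31…
Final settlement = outstanding balance + penalty = CHF 88,770.8775… + CHF 22,604.31… = CHF 111,375.19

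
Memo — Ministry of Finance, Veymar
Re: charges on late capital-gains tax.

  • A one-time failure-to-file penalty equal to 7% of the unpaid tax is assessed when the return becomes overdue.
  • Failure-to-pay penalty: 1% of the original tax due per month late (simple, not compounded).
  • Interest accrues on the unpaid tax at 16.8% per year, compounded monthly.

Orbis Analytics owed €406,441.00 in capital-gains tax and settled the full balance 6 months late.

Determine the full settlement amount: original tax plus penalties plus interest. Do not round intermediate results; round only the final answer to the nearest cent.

Failure-to-file penalty: 7% × €406,441.00 = €28,450.87
Failure-to-pay penalty: 6 × 1% × €406,441.00 = €24,386.46
Interest (16.8%/yr ÷ 12 = 1.4%/month): €406,441.00 × ((1 + 0.014)^6 − 1) = €35,358.5215…
Total = €406,441.00 + €52,837.3300 + €35,358.5215… = €494,636.85

€494,636.85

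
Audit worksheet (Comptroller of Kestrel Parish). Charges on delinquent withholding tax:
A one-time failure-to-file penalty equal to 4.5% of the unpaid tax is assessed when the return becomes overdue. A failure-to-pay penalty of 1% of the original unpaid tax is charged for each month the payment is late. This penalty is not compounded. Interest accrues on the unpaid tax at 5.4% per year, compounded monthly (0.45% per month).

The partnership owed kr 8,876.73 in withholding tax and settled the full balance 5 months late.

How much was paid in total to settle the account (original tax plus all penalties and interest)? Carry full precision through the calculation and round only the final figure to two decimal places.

Failure-to-file penalty: 4.5% × kr 8,876.73 = kr 399.45…
Failure-to-pay penalty = 1% × kr 8,876.73 × 5 mo = kr 443.84…
Interest: kr 8,876.73 × ((1 + 0.0045)^5 − 1) = kr 8,876.73 × 0.0227034… = kr 201.5321…
Total = kr 8,876.73 + kr 843.2894… + kr 201.5321… = kr 9,921.55

kr 9,921.55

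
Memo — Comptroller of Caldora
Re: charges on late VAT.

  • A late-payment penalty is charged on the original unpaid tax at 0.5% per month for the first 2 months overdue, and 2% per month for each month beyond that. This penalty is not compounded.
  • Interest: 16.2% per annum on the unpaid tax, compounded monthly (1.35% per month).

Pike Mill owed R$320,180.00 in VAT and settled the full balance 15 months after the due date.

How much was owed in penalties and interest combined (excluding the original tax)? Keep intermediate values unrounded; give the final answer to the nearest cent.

R$157,785.48

Penalty, months 1–2: 2 × 0.5% × R$320,180.00 = R$3,201.80
Penalty, months 3–15: 13 × 2% × R$320,180.00 = R$83,246.80
Interest: R$320,180.00 × ((1 + 0.0135)^15 − 1) = R$320,180.00 × 0.2228024… = R$71,336.8841…
Penalties + interest = R$86,448.6000 + R$71,336.8841… = R$157,785.48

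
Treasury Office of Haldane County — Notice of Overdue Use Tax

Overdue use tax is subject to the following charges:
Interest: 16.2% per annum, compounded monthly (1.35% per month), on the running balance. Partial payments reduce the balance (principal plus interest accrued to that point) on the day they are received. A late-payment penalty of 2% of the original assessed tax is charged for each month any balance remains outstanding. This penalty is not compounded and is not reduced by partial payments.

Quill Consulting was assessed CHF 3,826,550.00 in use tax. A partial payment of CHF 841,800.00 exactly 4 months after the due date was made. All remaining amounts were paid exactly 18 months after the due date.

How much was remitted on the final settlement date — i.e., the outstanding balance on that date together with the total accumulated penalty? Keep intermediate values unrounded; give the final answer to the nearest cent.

Balance at month 4: CHF 3,826,550.0000 × (1 + 0.0135)^4 = CHF 4,037,405.8185…
After CHF 841,800.00 payment: CHF 4,037,405.8185… − CHF 841,800.00 = CHF 3,195,605.8185…
Balance at month 18: CHF 3,195,605.8185… × (1 + 0.0135)^14 = CHF 3,855,544.7274…
Penalty: 18 × 2% × CHF 3,826,550.00 = CHF 1,377,558.00
Final settlement = outstanding balance + penalty = CHF 3,855,544.7274… + CHF 1,377,558.00 = CHF 5,233,102.73

CHF 5,233,102.73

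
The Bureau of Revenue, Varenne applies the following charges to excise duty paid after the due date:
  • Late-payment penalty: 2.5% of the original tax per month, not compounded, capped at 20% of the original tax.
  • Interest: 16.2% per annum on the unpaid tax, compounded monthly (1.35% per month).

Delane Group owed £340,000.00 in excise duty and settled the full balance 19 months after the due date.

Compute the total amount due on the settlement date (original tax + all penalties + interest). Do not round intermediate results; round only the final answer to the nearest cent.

Penalty (uncapped): 19 × 2.5% × £340,000.00 = £161,500.00; cap = 20% × £340,000.00 = £68,000.00 → penalty = £68,000.00
Interest: £340,000.00 × ((1 + 0.0135)^19 − 1) = £340,000.00 × 0.2901830… = £98,662.2123…
Total = £340,000.00 + £68,000.0000 + £98,662.2123… = £506,662.21

£506,662.21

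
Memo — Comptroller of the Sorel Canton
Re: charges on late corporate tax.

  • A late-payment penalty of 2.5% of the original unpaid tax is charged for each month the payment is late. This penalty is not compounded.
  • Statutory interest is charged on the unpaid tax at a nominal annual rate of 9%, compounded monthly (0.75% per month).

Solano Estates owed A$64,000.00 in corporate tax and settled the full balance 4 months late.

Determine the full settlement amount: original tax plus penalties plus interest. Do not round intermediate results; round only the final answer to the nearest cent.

A$72,341.71

Late-payment penalty: 4 × 2.5% × A$64,000.00 = A$6,400.00
Interest: A$64,000.00 × ((1 + 0.0075)^4 − 1) = A$64,000.00 × 0.0303392… = A$1,941.7082…
Total = A$64,000.00 + A$6,400.0000 + A$1,941.7082… = A$72,341.71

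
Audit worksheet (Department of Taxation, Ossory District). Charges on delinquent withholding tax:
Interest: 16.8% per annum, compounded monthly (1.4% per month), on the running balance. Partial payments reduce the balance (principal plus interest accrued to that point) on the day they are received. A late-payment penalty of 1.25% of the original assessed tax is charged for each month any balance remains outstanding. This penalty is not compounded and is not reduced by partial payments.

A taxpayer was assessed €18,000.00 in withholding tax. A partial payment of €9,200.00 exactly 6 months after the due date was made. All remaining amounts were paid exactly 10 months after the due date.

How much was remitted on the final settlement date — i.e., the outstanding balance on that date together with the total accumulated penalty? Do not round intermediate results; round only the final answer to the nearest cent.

Balance at month 6: €18,000.0000 × (1 + 0.014)^6 = €19,565.9183…
After €9,200.00 payment: €19,565.9183… − €9,200.00 = €10,365.9183…
Balance at month 10: €10,365.9183… × (1 + 0.014)^4 = €10,958.7142…
Penalty: 10 × 1.25% × €18,000.00 = €2,250.00
Final settlement = outstanding balance + penalty = €10,958.7142… + €2,250.00 = €13,208.71

€13,208.71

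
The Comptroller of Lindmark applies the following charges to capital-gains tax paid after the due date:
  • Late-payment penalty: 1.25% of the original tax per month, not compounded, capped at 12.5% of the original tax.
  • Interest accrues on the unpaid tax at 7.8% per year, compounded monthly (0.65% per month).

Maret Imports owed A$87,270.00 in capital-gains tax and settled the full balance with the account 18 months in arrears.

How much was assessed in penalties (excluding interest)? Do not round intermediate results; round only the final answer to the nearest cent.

Penalty (uncapped): 18 × 1.25% × A$87,270.00 = A$19,635.75; cap = 12.5% × A$87,270.00 = A$10,908.75 → penalty = A$10,908.75

A$10,908.75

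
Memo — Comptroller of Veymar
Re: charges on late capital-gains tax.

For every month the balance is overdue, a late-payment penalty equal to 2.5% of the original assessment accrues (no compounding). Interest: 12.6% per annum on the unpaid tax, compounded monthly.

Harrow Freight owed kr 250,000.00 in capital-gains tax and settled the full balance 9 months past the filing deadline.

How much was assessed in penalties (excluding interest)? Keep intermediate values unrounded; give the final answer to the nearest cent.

Late-payment penalty: 9 × 2.5% × kr 250,000.00 = kr 56,250.00

kr 56,250.00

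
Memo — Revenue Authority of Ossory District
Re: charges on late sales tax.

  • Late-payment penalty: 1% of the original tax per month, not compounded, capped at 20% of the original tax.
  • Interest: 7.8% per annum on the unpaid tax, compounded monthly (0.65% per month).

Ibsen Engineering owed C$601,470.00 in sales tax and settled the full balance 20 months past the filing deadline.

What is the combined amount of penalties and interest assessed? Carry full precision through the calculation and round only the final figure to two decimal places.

C$203,507.02

Penalty (uncapped): 20 × 1% × C$601,470.00 = C$120,294.00; cap = 20% × C$601,470.00 = C$120,294.00 → penalty = C$120,294.00
Interest: C$601,470.00 × ((1 + 0.0065)^20 − 1) = C$601,470.00 × 0.1383494… = C$83,213.0160…
Penalties + interest = C$120,294.0000 + C$83,213.0160… = C$203,507.02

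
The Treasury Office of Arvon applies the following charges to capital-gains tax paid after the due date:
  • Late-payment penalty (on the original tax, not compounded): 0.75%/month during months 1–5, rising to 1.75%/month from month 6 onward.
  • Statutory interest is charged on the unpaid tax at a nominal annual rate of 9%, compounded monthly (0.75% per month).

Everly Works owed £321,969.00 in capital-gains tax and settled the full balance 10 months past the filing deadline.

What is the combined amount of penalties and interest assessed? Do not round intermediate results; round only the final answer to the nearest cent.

£65,225.30

Penalty, months 1–5: 5 × 0.75% × £321,969.00 = £12,073.84…
Penalty, months 6–10: 5 × 1.75% × £321,969.00 = £28,172.29…
Interest: £321,969.00 × ((1 + 0.0075)^10 − 1) = £321,969.00 × 0.0775825… = £24,979.1746…
Penalties + interest = £40,246.1250 + £24,979.1746… = £65,225.30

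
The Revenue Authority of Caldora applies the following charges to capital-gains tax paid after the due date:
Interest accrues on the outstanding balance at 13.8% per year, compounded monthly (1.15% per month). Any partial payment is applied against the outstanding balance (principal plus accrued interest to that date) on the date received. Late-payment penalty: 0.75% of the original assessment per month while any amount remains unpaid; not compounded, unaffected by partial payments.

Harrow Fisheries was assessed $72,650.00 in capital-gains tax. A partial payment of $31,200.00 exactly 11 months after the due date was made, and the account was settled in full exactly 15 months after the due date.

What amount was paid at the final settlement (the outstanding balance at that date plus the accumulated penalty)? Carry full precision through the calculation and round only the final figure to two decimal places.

$61,755.99

Balance at month 11: $72,650.0000 × (1 + 0.0115)^11 = $82,387.3202…
After $31,200.00 payment: $82,387.3202… − $31,200.00 = $51,187.3202…
Balance at month 15: $51,187.3202… × (1 + 0.0115)^4 = $53,582.8664…
Penalty: 15 × 0.75% × $72,650.00 = $8,173.13…
Final settlement = outstanding balance + penalty = $53,582.8664… + $8,173.13… = $61,755.99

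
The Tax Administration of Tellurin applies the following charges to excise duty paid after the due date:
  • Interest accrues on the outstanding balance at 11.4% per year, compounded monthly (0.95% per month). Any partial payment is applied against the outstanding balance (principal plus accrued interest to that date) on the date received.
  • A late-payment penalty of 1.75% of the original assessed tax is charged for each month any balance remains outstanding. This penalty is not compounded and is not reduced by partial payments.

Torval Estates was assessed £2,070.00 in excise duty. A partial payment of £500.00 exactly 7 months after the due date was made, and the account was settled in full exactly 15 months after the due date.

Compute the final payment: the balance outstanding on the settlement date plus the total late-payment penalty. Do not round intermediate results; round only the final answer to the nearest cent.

£2,389.51

Balance at month 7: £2,070.0000 × (1 + 0.0095)^7 = £2,211.6409…
After £500.00 payment: £2,211.6409… − £500.00 = £1,711.6409…
Balance at month 15: £1,711.6409… × (1 + 0.0095)^8 = £1,846.1341…
Penalty: 15 × 1.75% × £2,070.00 = £543.38…
Final settlement = outstanding balance + penalty = £1,846.1341… + £543.38… = £2,389.51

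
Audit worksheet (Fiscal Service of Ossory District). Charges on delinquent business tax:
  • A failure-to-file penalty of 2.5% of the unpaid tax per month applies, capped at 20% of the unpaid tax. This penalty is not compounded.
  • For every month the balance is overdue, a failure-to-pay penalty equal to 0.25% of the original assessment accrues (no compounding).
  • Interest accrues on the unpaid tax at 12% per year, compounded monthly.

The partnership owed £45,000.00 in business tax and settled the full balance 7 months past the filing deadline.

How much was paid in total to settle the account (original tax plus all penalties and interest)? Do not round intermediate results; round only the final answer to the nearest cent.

Failure-to-file: 7 × 2.5% × £45,000.00 = £7,875.00 (under the 20% cap)
Failure-to-pay penalty: 7 × 0.25% × £45,000.00 = £787.50
Interest (12%/yr ÷ 12 = 1%/month): £45,000.00 × ((1 + 0.01)^7 − 1) = £3,246.0908…
Total = £45,000.00 + £8,662.5000 + £3,246.0908… = £56,908.59

£56,908.59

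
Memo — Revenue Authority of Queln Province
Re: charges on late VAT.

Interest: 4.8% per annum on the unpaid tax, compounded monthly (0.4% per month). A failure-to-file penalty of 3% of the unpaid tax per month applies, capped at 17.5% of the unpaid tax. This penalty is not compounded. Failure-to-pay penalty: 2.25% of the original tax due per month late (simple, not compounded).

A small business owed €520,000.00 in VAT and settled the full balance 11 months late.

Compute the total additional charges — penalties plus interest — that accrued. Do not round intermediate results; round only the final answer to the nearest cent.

Failure-to-file: 11 × 3% × €520,000.00 = €171,600.00, capped at 17.5% × €520,000.00 = €91,000.00
Failure-to-pay penalty: 11 × 2.25% × €520,000.00 = €128,700.00
Interest: €520,000.00 × ((1 + 0.004)^11 − 1) = €520,000.00 × 0.0448906… = €23,343.1354…
Penalties + interest = €219,700.0000 + €23,343.1354… = €243,043.14

€243,043.14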